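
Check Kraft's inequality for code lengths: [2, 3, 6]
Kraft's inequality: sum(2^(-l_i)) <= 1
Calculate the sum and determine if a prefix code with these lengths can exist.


Sum = 2^(-2) + 2^(-3) + 2^(-6)
    = 0.25 + 0.125 + 0.015625
    = 25/64 = 0.390625
Since 0.390625 <= 1, Kraft's inequality IS satisfied.
A prefix code with these lengths CAN exist.

Kraft sum = 0.390625. Satisfied.


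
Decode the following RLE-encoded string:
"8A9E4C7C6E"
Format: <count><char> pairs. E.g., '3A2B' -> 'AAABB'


Expanding each <count><char> pair:
  8A -> 'AAAAAAAA'
  9E -> 'EEEEEEEEE'
  4C -> 'CCCC'
  7C -> 'CCCCCCC'
  6E -> 'EEEEEE'

Decoded = AAAAAAAAEEEEEEEEECCCCCCCCCCCEEEEEE


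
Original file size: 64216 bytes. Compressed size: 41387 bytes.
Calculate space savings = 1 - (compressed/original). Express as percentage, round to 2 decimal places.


ratio = compressed/original = 41387/64216 = 0.644497
savings = 1 - ratio = 1 - 0.644497 = 0.355503
as a percentage: 0.355503 * 100 = 35.55%

Space savings = 1 - 41387/64216 = 35.55%


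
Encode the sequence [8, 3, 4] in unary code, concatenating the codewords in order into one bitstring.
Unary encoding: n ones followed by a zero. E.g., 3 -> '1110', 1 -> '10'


Encode each number as n ones followed by a terminating 0:
  8 -> 111111110 (9 bits)
  3 -> 1110 (4 bits)
  4 -> 11110 (5 bits)
Total length = 9 + 4 + 5 = 18 bits.

Unary([8, 3, 4]) = 111111110111011110 (18 bits)


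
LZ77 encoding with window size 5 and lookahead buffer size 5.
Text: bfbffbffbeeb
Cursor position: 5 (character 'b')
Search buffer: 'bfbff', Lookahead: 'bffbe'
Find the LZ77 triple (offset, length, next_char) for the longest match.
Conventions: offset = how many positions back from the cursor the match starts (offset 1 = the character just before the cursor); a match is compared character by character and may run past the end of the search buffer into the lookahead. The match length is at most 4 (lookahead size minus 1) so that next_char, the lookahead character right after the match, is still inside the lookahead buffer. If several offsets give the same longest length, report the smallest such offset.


Try each offset into the search buffer:
  offset=1 (pos 4, char 'f'): match length 0
  offset=2 (pos 3, char 'f'): match length 0
  offset=3 (pos 2, char 'b'): match length 4
  offset=4 (pos 1, char 'f'): match length 0
  offset=5 (pos 0, char 'b'): match length 2
Longest match has length 4 at offset 3.
next_char = character at position 5 + 4 = 9 -> 'e'

Best match: offset=3, length=4 (matching 'bffb' starting at position 2)
LZ77 triple: (3, 4, 'e')


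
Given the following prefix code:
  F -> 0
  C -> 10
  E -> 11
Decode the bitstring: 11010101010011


Decoding step by step:
Bits 11 -> E
Bits 0 -> F
Bits 10 -> C
Bits 10 -> C
Bits 10 -> C
Bits 10 -> C
Bits 0 -> F
Bits 11 -> E


Decoded message: EFCCCCFE


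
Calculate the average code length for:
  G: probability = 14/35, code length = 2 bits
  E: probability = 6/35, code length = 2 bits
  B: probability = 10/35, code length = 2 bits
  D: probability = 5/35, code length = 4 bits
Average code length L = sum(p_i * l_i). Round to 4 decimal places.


Weighted contributions p_i * l_i:
  G: (14/35) * 2 = 28/35
  E: (6/35) * 2 = 12/35
  B: (10/35) * 2 = 20/35
  D: (5/35) * 4 = 20/35
Sum = (28 + 12 + 20 + 20)/35 = 80/35

L = 80/35 = 2.2857 bits/symbol


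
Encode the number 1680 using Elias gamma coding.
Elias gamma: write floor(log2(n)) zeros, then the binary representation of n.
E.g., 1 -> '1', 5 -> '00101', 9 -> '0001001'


num_bits = floor(log2(1680)) + 1 = 11
leading_zeros = num_bits - 1 = 10
binary(1680) = 11010010000

Elias gamma(1680) = '0000000000' + '11010010000' = 000000000011010010000 (21 bits)


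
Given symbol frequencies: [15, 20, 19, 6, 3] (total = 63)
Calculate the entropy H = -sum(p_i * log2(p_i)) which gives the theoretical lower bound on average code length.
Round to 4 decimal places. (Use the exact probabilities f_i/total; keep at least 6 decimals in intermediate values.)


Per-symbol terms -p_i * log2(p_i) with p_i = f_i/63:
  p = 15/63 = 0.238095: log2(p) = -2.070389, -p*log2(p) = 0.492950
  p = 20/63 = 0.317460: log2(p) = -1.655352, -p*log2(p) = 0.525509
  p = 19/63 = 0.301587: log2(p) = -1.729352, -p*log2(p) = 0.521551
  p = 6/63 = 0.095238: log2(p) = -3.392317, -p*log2(p) = 0.323078
  p = 3/63 = 0.047619: log2(p) = -4.392317, -p*log2(p) = 0.209158
H = 0.492950 + 0.525509 + 0.521551 + 0.323078 + 0.209158 = 2.072246

H = 2.0722 bits/symbol


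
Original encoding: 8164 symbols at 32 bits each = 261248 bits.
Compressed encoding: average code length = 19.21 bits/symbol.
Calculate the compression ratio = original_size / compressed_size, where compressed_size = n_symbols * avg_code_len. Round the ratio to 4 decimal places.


original_size = n_symbols * orig_bits = 8164 * 32 = 261248 bits
compressed_size = n_symbols * avg_code_len = 8164 * 19.21 = 156830.44 bits
ratio = original_size / compressed_size = 261248 / 156830.44 = 1.6658

Compression ratio = 1.6658


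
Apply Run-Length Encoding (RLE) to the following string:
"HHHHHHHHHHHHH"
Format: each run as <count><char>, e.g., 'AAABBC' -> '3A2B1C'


Scanning runs left to right:
  i=0: run of 'H' x 13 -> '13H'

RLE = 13H


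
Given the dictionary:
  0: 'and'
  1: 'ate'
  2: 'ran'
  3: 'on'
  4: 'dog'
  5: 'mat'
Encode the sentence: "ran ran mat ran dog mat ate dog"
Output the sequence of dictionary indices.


Look up each word in the dictionary:
  'ran' -> 2
  'ran' -> 2
  'mat' -> 5
  'ran' -> 2
  'dog' -> 4
  'mat' -> 5
  'ate' -> 1
  'dog' -> 4

Encoded: [2, 2, 5, 2, 4, 5, 1, 4]


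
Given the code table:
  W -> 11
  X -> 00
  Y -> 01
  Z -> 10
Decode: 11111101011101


Decoding:
11 -> W
11 -> W
11 -> W
01 -> Y
01 -> Y
11 -> W
01 -> Y


Result: WWWYYWY


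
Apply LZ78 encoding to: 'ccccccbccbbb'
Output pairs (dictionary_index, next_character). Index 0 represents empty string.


LZ78 encoding steps:
Dictionary: {0: ''}
Step 1: w='' (idx 0), next='c' -> output (0, 'c'), add 'c' as idx 1
Step 2: w='c' (idx 1), next='c' -> output (1, 'c'), add 'cc' as idx 2
Step 3: w='cc' (idx 2), next='c' -> output (2, 'c'), add 'ccc' as idx 3
Step 4: w='' (idx 0), next='b' -> output (0, 'b'), add 'b' as idx 4
Step 5: w='cc' (idx 2), next='b' -> output (2, 'b'), add 'ccb' as idx 5
Step 6: w='b' (idx 4), next='b' -> output (4, 'b'), add 'bb' as idx 6


Encoded: [(0, 'c'), (1, 'c'), (2, 'c'), (0, 'b'), (2, 'b'), (4, 'b')]


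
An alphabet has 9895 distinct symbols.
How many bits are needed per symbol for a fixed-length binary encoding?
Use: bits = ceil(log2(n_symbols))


log2(9895) = 13.2725
Bracket: 2^13 = 8192 < 9895 <= 2^14 = 16384
So ceil(log2(9895)) = 14

bits = ceil(log2(9895)) = ceil(13.2725) = 14 bits


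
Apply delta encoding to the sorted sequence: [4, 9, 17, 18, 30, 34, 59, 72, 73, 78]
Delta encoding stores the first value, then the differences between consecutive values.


First value: 4
Deltas:
  9 - 4 = 5
  17 - 9 = 8
  18 - 17 = 1
  30 - 18 = 12
  34 - 30 = 4
  59 - 34 = 25
  72 - 59 = 13
  73 - 72 = 1
  78 - 73 = 5


Delta encoded: [4, 5, 8, 1, 12, 4, 25, 13, 1, 5]


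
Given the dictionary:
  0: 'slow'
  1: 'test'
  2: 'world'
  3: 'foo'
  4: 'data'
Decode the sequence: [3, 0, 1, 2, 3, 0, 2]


Look up each index in the dictionary:
  3 -> 'foo'
  0 -> 'slow'
  1 -> 'test'
  2 -> 'world'
  3 -> 'foo'
  0 -> 'slow'
  2 -> 'world'

Decoded: "foo slow test world foo slow world"


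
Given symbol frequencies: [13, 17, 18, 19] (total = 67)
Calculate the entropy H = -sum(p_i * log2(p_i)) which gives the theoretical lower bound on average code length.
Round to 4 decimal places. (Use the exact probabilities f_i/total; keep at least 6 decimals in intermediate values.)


Per-symbol terms -p_i * log2(p_i) with p_i = f_i/67:
  p = 13/67 = 0.194030: log2(p) = -2.365649, -p*log2(p) = 0.459007
  p = 17/67 = 0.253731: log2(p) = -1.978626, -p*log2(p) = 0.502040
  p = 18/67 = 0.268657: log2(p) = -1.896164, -p*log2(p) = 0.509417
  p = 19/67 = 0.283582: log2(p) = -1.818162, -p*log2(p) = 0.515598
H = 0.459007 + 0.502040 + 0.509417 + 0.515598 = 1.986062

H = 1.9861 bits/symbol


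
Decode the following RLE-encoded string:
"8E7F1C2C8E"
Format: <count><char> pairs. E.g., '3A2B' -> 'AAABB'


Expanding each <count><char> pair:
  8E -> 'EEEEEEEE'
  7F -> 'FFFFFFF'
  1C -> 'C'
  2C -> 'CC'
  8E -> 'EEEEEEEE'

Decoded = EEEEEEEEFFFFFFFCCCEEEEEEEE


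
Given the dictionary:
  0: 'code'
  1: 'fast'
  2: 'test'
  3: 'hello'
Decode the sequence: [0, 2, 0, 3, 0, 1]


Look up each index in the dictionary:
  0 -> 'code'
  2 -> 'test'
  0 -> 'code'
  3 -> 'hello'
  0 -> 'code'
  1 -> 'fast'

Decoded: "code test code hello code fast"


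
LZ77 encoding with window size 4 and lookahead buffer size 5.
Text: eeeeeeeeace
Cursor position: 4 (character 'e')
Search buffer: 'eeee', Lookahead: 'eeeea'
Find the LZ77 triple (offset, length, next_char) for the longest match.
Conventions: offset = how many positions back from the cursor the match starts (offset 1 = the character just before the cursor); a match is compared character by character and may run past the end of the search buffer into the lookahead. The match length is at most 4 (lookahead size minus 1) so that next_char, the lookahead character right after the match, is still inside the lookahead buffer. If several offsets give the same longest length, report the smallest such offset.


Try each offset into the search buffer:
  offset=1 (pos 3, char 'e'): match length 4
  offset=2 (pos 2, char 'e'): match length 4
  offset=3 (pos 1, char 'e'): match length 4
  offset=4 (pos 0, char 'e'): match length 4
Longest match has length 4, found at offsets 1, 2, 3, 4; take the smallest, offset 1.
next_char = character at position 4 + 4 = 8 -> 'a'

Best match: offset=1, length=4 (matching 'eeee' starting at position 3)
LZ77 triple: (1, 4, 'a')


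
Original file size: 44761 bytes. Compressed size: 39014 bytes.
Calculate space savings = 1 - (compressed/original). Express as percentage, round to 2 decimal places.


ratio = compressed/original = 39014/44761 = 0.871607
savings = 1 - ratio = 1 - 0.871607 = 0.128393
as a percentage: 0.128393 * 100 = 12.84%

Space savings = 1 - 39014/44761 = 12.84%


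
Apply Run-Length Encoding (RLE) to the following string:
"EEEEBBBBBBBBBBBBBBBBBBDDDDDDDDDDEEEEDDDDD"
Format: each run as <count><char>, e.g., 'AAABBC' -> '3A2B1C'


Scanning runs left to right:
  i=0: run of 'E' x 4 -> '4E'
  i=4: run of 'B' x 18 -> '18B'
  i=22: run of 'D' x 10 -> '10D'
  i=32: run of 'E' x 4 -> '4E'
  i=36: run of 'D' x 5 -> '5D'

RLE = 4E18B10D4E5D


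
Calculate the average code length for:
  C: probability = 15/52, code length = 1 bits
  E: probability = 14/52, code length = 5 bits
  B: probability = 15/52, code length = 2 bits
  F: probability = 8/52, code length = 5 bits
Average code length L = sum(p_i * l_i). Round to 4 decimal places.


Weighted contributions p_i * l_i:
  C: (15/52) * 1 = 15/52
  E: (14/52) * 5 = 70/52
  B: (15/52) * 2 = 30/52
  F: (8/52) * 5 = 40/52
Sum = (15 + 70 + 30 + 40)/52 = 155/52

L = 155/52 = 2.9808 bits/symbol


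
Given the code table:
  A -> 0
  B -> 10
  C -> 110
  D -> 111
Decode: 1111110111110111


Decoding:
111 -> D
111 -> D
0 -> A
111 -> D
110 -> C
111 -> D


Result: DDADCD


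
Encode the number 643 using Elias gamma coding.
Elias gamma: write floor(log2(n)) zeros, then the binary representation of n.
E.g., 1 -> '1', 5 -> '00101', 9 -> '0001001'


num_bits = floor(log2(643)) + 1 = 10
leading_zeros = num_bits - 1 = 9
binary(643) = 1010000011

Elias gamma(643) = '000000000' + '1010000011' = 0000000001010000011 (19 bits)


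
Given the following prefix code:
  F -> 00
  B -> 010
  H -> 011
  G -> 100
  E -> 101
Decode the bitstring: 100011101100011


Decoding step by step:
Bits 100 -> G
Bits 011 -> H
Bits 101 -> E
Bits 100 -> G
Bits 011 -> H


Decoded message: GHEGH


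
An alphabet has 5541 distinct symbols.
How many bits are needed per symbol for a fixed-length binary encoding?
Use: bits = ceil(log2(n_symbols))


log2(5541) = 12.4359
Bracket: 2^12 = 4096 < 5541 <= 2^13 = 8192
So ceil(log2(5541)) = 13

bits = ceil(log2(5541)) = ceil(12.4359) = 13 bits


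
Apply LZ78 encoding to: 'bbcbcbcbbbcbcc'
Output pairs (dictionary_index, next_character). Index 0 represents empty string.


LZ78 encoding steps:
Dictionary: {0: ''}
Step 1: w='' (idx 0), next='b' -> output (0, 'b'), add 'b' as idx 1
Step 2: w='b' (idx 1), next='c' -> output (1, 'c'), add 'bc' as idx 2
Step 3: w='bc' (idx 2), next='b' -> output (2, 'b'), add 'bcb' as idx 3
Step 4: w='' (idx 0), next='c' -> output (0, 'c'), add 'c' as idx 4
Step 5: w='b' (idx 1), next='b' -> output (1, 'b'), add 'bb' as idx 5
Step 6: w='bcb' (idx 3), next='c' -> output (3, 'c'), add 'bcbc' as idx 6
Step 7: w='c' (idx 4), end of input -> output (4, '')


Encoded: [(0, 'b'), (1, 'c'), (2, 'b'), (0, 'c'), (1, 'b'), (3, 'c'), (4, '')]


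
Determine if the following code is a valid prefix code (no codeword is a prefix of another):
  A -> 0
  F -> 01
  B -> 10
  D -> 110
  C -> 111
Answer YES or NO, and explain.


Checking each pair (does one codeword prefix another?):
  A='0' vs F='01': prefix -- VIOLATION

NO -- this is NOT a valid prefix code. A (0) is a prefix of F (01).


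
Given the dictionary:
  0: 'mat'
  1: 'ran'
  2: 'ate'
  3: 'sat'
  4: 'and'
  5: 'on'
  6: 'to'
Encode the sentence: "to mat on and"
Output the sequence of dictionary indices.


Look up each word in the dictionary:
  'to' -> 6
  'mat' -> 0
  'on' -> 5
  'and' -> 4

Encoded: [6, 0, 5, 4]


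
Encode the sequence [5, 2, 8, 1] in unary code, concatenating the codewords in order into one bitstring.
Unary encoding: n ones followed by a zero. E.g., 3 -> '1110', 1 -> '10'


Encode each number as n ones followed by a terminating 0:
  5 -> 111110 (6 bits)
  2 -> 110 (3 bits)
  8 -> 111111110 (9 bits)
  1 -> 10 (2 bits)
Total length = 6 + 3 + 9 + 2 = 20 bits.

Unary([5, 2, 8, 1]) = 11111011011111111010 (20 bits)


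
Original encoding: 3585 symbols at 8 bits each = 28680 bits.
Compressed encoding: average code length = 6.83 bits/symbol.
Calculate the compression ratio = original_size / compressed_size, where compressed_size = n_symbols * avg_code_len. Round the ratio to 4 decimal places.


original_size = n_symbols * orig_bits = 3585 * 8 = 28680 bits
compressed_size = n_symbols * avg_code_len = 3585 * 6.83 = 24485.55 bits
ratio = original_size / compressed_size = 28680 / 24485.55 = 1.1713

Compression ratio = 1.1713


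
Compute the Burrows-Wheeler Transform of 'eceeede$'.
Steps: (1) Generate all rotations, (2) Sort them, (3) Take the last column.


Rotations (sorted):
  0: $eceeede -> last char: e
  1: ceeede$e -> last char: e
  2: de$eceee -> last char: e
  3: e$eceeed -> last char: d
  4: eceeede$ -> last char: $
  5: ede$ecee -> last char: e
  6: eede$ece -> last char: e
  7: eeede$ec -> last char: c


BWT = eeed$eec


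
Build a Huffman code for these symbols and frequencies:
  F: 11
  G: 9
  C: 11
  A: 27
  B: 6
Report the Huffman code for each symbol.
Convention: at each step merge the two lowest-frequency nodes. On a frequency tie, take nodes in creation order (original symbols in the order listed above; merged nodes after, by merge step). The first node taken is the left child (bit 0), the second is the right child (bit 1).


Huffman tree construction:
Step 1: Merge B(6) + G(9) = 15
Step 2: Merge F(11) + C(11) = 22
Step 3: Merge (B+G)(15) + (F+C)(22) = 37
Step 4: Merge A(27) + ((B+G)+(F+C))(37) = 64
Read each symbol's code off the tree from the root (left child = 0, right child = 1).

Codes:
  F: 110 (length 3)
  G: 101 (length 3)
  C: 111 (length 3)
  A: 0 (length 1)
  B: 100 (length 3)
Average code length: 138/64 = 2.1563 bits/symbol


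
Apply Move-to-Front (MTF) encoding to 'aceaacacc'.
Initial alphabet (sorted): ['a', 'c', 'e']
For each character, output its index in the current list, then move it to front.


MTF encoding:
'a': index 0 in ['a', 'c', 'e'] -> ['a', 'c', 'e']
'c': index 1 in ['a', 'c', 'e'] -> ['c', 'a', 'e']
'e': index 2 in ['c', 'a', 'e'] -> ['e', 'c', 'a']
'a': index 2 in ['e', 'c', 'a'] -> ['a', 'e', 'c']
'a': index 0 in ['a', 'e', 'c'] -> ['a', 'e', 'c']
'c': index 2 in ['a', 'e', 'c'] -> ['c', 'a', 'e']
'a': index 1 in ['c', 'a', 'e'] -> ['a', 'c', 'e']
'c': index 1 in ['a', 'c', 'e'] -> ['c', 'a', 'e']
'c': index 0 in ['c', 'a', 'e'] -> ['c', 'a', 'e']


Output: [0, 1, 2, 2, 0, 2, 1, 1, 0]


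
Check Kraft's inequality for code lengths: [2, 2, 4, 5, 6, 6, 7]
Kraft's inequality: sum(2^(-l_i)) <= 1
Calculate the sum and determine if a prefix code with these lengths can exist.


Sum = 2^(-2) + 2^(-2) + 2^(-4) + 2^(-5) + 2^(-6) + 2^(-6) + 2^(-7)
    = 0.25 + 0.25 + 0.0625 + 0.03125 + 0.015625 + 0.015625 + 0.0078125
    = 81/128 = 0.6328125
Since 0.6328125 <= 1, Kraft's inequality IS satisfied.
A prefix code with these lengths CAN exist.

Kraft sum = 0.6328125. Satisfied.


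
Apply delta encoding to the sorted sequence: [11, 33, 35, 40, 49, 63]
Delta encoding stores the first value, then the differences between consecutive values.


First value: 11
Deltas:
  33 - 11 = 22
  35 - 33 = 2
  40 - 35 = 5
  49 - 40 = 9
  63 - 49 = 14


Delta encoded: [11, 22, 2, 5, 9, 14]


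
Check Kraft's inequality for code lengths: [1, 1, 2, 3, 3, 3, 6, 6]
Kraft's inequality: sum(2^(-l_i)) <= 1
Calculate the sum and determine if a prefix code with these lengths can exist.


Sum = 2^(-1) + 2^(-1) + 2^(-2) + 2^(-3) + 2^(-3) + 2^(-3) + 2^(-6) + 2^(-6)
    = 0.5 + 0.5 + 0.25 + 0.125 + 0.125 + 0.125 + 0.015625 + 0.015625
    = 106/64 = 1.65625
Since 1.65625 > 1, Kraft's inequality is NOT satisfied.
A prefix code with these lengths CANNOT exist.

Kraft sum = 1.65625. Not satisfied.


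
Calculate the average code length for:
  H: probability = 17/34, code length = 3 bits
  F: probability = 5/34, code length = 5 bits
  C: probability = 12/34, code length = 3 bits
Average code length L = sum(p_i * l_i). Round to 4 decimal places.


Weighted contributions p_i * l_i:
  H: (17/34) * 3 = 51/34
  F: (5/34) * 5 = 25/34
  C: (12/34) * 3 = 36/34
Sum = (51 + 25 + 36)/34 = 112/34

L = 112/34 = 3.2941 bits/symbol


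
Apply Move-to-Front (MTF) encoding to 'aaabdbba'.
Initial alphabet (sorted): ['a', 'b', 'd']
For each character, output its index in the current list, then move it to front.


MTF encoding:
'a': index 0 in ['a', 'b', 'd'] -> ['a', 'b', 'd']
'a': index 0 in ['a', 'b', 'd'] -> ['a', 'b', 'd']
'a': index 0 in ['a', 'b', 'd'] -> ['a', 'b', 'd']
'b': index 1 in ['a', 'b', 'd'] -> ['b', 'a', 'd']
'd': index 2 in ['b', 'a', 'd'] -> ['d', 'b', 'a']
'b': index 1 in ['d', 'b', 'a'] -> ['b', 'd', 'a']
'b': index 0 in ['b', 'd', 'a'] -> ['b', 'd', 'a']
'a': index 2 in ['b', 'd', 'a'] -> ['a', 'b', 'd']


Output: [0, 0, 0, 1, 2, 1, 0, 2]


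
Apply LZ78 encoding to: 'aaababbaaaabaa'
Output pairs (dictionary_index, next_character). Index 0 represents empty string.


LZ78 encoding steps:
Dictionary: {0: ''}
Step 1: w='' (idx 0), next='a' -> output (0, 'a'), add 'a' as idx 1
Step 2: w='a' (idx 1), next='a' -> output (1, 'a'), add 'aa' as idx 2
Step 3: w='' (idx 0), next='b' -> output (0, 'b'), add 'b' as idx 3
Step 4: w='a' (idx 1), next='b' -> output (1, 'b'), add 'ab' as idx 4
Step 5: w='b' (idx 3), next='a' -> output (3, 'a'), add 'ba' as idx 5
Step 6: w='aa' (idx 2), next='a' -> output (2, 'a'), add 'aaa' as idx 6
Step 7: w='ba' (idx 5), next='a' -> output (5, 'a'), add 'baa' as idx 7


Encoded: [(0, 'a'), (1, 'a'), (0, 'b'), (1, 'b'), (3, 'a'), (2, 'a'), (5, 'a')]


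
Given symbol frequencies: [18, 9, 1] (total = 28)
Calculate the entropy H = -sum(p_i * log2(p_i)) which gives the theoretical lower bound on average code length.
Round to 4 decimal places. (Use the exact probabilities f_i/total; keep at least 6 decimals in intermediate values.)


Per-symbol terms -p_i * log2(p_i) with p_i = f_i/28:
  p = 18/28 = 0.642857: log2(p) = -0.637430, -p*log2(p) = 0.409776
  p = 9/28 = 0.321429: log2(p) = -1.637430, -p*log2(p) = 0.526317
  p = 1/28 = 0.035714: log2(p) = -4.807355, -p*log2(p) = 0.171691
H = 0.409776 + 0.526317 + 0.171691 = 1.107784

H = 1.1078 bits/symbol


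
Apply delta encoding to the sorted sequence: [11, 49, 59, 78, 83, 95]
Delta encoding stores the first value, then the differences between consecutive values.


First value: 11
Deltas:
  49 - 11 = 38
  59 - 49 = 10
  78 - 59 = 19
  83 - 78 = 5
  95 - 83 = 12


Delta encoded: [11, 38, 10, 19, 5, 12]


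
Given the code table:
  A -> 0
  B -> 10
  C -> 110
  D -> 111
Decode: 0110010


Decoding:
0 -> A
110 -> C
0 -> A
10 -> B


Result: ACAB


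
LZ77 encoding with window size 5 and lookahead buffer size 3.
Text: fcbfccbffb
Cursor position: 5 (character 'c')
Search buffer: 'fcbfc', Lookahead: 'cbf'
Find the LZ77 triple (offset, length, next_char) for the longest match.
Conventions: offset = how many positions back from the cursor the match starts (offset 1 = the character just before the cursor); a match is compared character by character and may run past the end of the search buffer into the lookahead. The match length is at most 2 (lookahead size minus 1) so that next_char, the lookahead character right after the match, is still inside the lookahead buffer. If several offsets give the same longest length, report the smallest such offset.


Try each offset into the search buffer:
  offset=1 (pos 4, char 'c'): match length 1
  offset=2 (pos 3, char 'f'): match length 0
  offset=3 (pos 2, char 'b'): match length 0
  offset=4 (pos 1, char 'c'): match length 2
  offset=5 (pos 0, char 'f'): match length 0
Longest match has length 2 at offset 4.
next_char = character at position 5 + 2 = 7 -> 'f'

Best match: offset=4, length=2 (matching 'cb' starting at position 1)
LZ77 triple: (4, 2, 'f')


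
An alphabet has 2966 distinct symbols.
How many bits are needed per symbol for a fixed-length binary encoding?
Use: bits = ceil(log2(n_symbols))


log2(2966) = 11.5343
Bracket: 2^11 = 2048 < 2966 <= 2^12 = 4096
So ceil(log2(2966)) = 12

bits = ceil(log2(2966)) = ceil(11.5343) = 12 bits


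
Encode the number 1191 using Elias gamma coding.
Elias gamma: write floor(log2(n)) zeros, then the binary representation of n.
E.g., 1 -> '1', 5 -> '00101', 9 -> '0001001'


num_bits = floor(log2(1191)) + 1 = 11
leading_zeros = num_bits - 1 = 10
binary(1191) = 10010100111

Elias gamma(1191) = '0000000000' + '10010100111' = 000000000010010100111 (21 bits)


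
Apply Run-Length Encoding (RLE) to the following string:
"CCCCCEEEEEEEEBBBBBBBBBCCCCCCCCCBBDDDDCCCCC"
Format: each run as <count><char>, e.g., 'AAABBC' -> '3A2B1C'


Scanning runs left to right:
  i=0: run of 'C' x 5 -> '5C'
  i=5: run of 'E' x 8 -> '8E'
  i=13: run of 'B' x 9 -> '9B'
  i=22: run of 'C' x 9 -> '9C'
  i=31: run of 'B' x 2 -> '2B'
  i=33: run of 'D' x 4 -> '4D'
  i=37: run of 'C' x 5 -> '5C'

RLE = 5C8E9B9C2B4D5C


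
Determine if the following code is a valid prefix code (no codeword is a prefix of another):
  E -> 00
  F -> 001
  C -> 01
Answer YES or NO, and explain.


Checking each pair (does one codeword prefix another?):
  E='00' vs F='001': prefix -- VIOLATION

NO -- this is NOT a valid prefix code. E (00) is a prefix of F (001).


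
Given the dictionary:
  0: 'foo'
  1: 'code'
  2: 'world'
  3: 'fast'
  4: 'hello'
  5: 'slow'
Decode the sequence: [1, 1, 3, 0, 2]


Look up each index in the dictionary:
  1 -> 'code'
  1 -> 'code'
  3 -> 'fast'
  0 -> 'foo'
  2 -> 'world'

Decoded: "code code fast foo world"


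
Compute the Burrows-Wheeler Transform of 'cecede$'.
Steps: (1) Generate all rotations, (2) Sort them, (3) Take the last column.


Rotations (sorted):
  0: $cecede -> last char: e
  1: cecede$ -> last char: $
  2: cede$ce -> last char: e
  3: de$cece -> last char: e
  4: e$ceced -> last char: d
  5: ecede$c -> last char: c
  6: ede$cec -> last char: c


BWT = e$eedcc


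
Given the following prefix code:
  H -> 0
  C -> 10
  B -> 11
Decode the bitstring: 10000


Decoding step by step:
Bits 10 -> C
Bits 0 -> H
Bits 0 -> H
Bits 0 -> H


Decoded message: CHHH


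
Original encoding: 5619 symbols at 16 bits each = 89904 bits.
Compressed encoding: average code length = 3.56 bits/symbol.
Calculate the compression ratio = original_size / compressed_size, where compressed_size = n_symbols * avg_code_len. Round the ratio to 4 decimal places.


original_size = n_symbols * orig_bits = 5619 * 16 = 89904 bits
compressed_size = n_symbols * avg_code_len = 5619 * 3.56 = 20003.64 bits
ratio = original_size / compressed_size = 89904 / 20003.64 = 4.4944

Compression ratio = 4.4944


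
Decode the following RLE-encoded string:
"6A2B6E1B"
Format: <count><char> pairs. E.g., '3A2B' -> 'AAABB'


Expanding each <count><char> pair:
  6A -> 'AAAAAA'
  2B -> 'BB'
  6E -> 'EEEEEE'
  1B -> 'B'

Decoded = AAAAAABBEEEEEEB


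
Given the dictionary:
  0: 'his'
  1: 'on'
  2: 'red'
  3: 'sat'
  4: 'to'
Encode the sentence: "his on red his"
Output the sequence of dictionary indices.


Look up each word in the dictionary:
  'his' -> 0
  'on' -> 1
  'red' -> 2
  'his' -> 0

Encoded: [0, 1, 2, 0]


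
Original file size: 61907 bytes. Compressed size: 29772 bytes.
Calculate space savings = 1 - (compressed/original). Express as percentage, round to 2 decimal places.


ratio = compressed/original = 29772/61907 = 0.480915
savings = 1 - ratio = 1 - 0.480915 = 0.519085
as a percentage: 0.519085 * 100 = 51.91%

Space savings = 1 - 29772/61907 = 51.91%


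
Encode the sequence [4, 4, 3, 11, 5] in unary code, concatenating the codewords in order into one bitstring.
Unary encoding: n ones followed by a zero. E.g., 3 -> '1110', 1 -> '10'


Encode each number as n ones followed by a terminating 0:
  4 -> 11110 (5 bits)
  4 -> 11110 (5 bits)
  3 -> 1110 (4 bits)
  11 -> 111111111110 (12 bits)
  5 -> 111110 (6 bits)
Total length = 5 + 5 + 4 + 12 + 6 = 32 bits.

Unary([4, 4, 3, 11, 5]) = 11110111101110111111111110111110 (32 bits)


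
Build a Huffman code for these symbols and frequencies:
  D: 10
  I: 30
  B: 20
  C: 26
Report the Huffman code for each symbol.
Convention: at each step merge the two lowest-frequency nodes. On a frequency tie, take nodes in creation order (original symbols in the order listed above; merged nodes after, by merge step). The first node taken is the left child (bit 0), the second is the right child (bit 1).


Huffman tree construction:
Step 1: Merge D(10) + B(20) = 30
Step 2: Merge C(26) + I(30) = 56
Step 3: Merge (D+B)(30) + (C+I)(56) = 86
Read each symbol's code off the tree from the root (left child = 0, right child = 1).

Codes:
  D: 00 (length 2)
  I: 11 (length 2)
  B: 01 (length 2)
  C: 10 (length 2)
Average code length: 172/86 = 2.0000 bits/symbol


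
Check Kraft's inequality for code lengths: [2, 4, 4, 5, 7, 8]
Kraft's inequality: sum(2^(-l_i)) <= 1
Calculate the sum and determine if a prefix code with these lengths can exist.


Sum = 2^(-2) + 2^(-4) + 2^(-4) + 2^(-5) + 2^(-7) + 2^(-8)
    = 0.25 + 0.0625 + 0.0625 + 0.03125 + 0.0078125 + 0.00390625
    = 107/256 = 0.41796875
Since 0.41796875 <= 1, Kraft's inequality IS satisfied.
A prefix code with these lengths CAN exist.

Kraft sum = 0.41796875. Satisfied.


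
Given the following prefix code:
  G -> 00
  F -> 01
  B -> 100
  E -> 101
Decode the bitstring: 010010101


Decoding step by step:
Bits 01 -> F
Bits 00 -> G
Bits 101 -> E
Bits 01 -> F


Decoded message: FGEF


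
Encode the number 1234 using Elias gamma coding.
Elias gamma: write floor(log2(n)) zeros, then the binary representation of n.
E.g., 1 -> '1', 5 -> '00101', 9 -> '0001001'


num_bits = floor(log2(1234)) + 1 = 11
leading_zeros = num_bits - 1 = 10
binary(1234) = 10011010010

Elias gamma(1234) = '0000000000' + '10011010010' = 000000000010011010010 (21 bits)


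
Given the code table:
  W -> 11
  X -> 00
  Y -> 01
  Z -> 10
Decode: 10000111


Decoding:
10 -> Z
00 -> X
01 -> Y
11 -> W


Result: ZXYW


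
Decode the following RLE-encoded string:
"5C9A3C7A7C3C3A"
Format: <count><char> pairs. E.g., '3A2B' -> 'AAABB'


Expanding each <count><char> pair:
  5C -> 'CCCCC'
  9A -> 'AAAAAAAAA'
  3C -> 'CCC'
  7A -> 'AAAAAAA'
  7C -> 'CCCCCCC'
  3C -> 'CCC'
  3A -> 'AAA'

Decoded = CCCCCAAAAAAAAACCCAAAAAAACCCCCCCCCCAAA


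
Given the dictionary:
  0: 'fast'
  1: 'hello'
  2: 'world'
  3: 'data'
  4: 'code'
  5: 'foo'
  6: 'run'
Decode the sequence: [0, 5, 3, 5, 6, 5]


Look up each index in the dictionary:
  0 -> 'fast'
  5 -> 'foo'
  3 -> 'data'
  5 -> 'foo'
  6 -> 'run'
  5 -> 'foo'

Decoded: "fast foo data foo run foo"


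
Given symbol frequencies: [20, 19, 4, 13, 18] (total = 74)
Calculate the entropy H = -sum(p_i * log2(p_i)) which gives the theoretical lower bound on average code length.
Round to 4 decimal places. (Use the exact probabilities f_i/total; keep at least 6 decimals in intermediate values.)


Per-symbol terms -p_i * log2(p_i) with p_i = f_i/74:
  p = 20/74 = 0.270270: log2(p) = -1.887525, -p*log2(p) = 0.510142
  p = 19/74 = 0.256757: log2(p) = -1.961526, -p*log2(p) = 0.503635
  p = 4/74 = 0.054054: log2(p) = -4.209453, -p*log2(p) = 0.227538
  p = 13/74 = 0.175676: log2(p) = -2.509014, -p*log2(p) = 0.440773
  p = 18/74 = 0.243243: log2(p) = -2.039528, -p*log2(p) = 0.496101
H = 0.510142 + 0.503635 + 0.227538 + 0.440773 + 0.496101 = 2.178189

H = 2.1782 bits/symbol


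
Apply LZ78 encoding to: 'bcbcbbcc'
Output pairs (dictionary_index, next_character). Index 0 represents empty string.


LZ78 encoding steps:
Dictionary: {0: ''}
Step 1: w='' (idx 0), next='b' -> output (0, 'b'), add 'b' as idx 1
Step 2: w='' (idx 0), next='c' -> output (0, 'c'), add 'c' as idx 2
Step 3: w='b' (idx 1), next='c' -> output (1, 'c'), add 'bc' as idx 3
Step 4: w='b' (idx 1), next='b' -> output (1, 'b'), add 'bb' as idx 4
Step 5: w='c' (idx 2), next='c' -> output (2, 'c'), add 'cc' as idx 5


Encoded: [(0, 'b'), (0, 'c'), (1, 'c'), (1, 'b'), (2, 'c')]


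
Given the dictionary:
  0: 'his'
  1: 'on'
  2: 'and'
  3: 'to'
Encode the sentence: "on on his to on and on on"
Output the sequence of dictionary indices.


Look up each word in the dictionary:
  'on' -> 1
  'on' -> 1
  'his' -> 0
  'to' -> 3
  'on' -> 1
  'and' -> 2
  'on' -> 1
  'on' -> 1

Encoded: [1, 1, 0, 3, 1, 2, 1, 1]


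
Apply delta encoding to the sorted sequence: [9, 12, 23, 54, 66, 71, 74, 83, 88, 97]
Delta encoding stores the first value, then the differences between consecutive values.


First value: 9
Deltas:
  12 - 9 = 3
  23 - 12 = 11
  54 - 23 = 31
  66 - 54 = 12
  71 - 66 = 5
  74 - 71 = 3
  83 - 74 = 9
  88 - 83 = 5
  97 - 88 = 9


Delta encoded: [9, 3, 11, 31, 12, 5, 3, 9, 5, 9]


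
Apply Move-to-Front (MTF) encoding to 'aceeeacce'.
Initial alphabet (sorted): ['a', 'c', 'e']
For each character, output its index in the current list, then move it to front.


MTF encoding:
'a': index 0 in ['a', 'c', 'e'] -> ['a', 'c', 'e']
'c': index 1 in ['a', 'c', 'e'] -> ['c', 'a', 'e']
'e': index 2 in ['c', 'a', 'e'] -> ['e', 'c', 'a']
'e': index 0 in ['e', 'c', 'a'] -> ['e', 'c', 'a']
'e': index 0 in ['e', 'c', 'a'] -> ['e', 'c', 'a']
'a': index 2 in ['e', 'c', 'a'] -> ['a', 'e', 'c']
'c': index 2 in ['a', 'e', 'c'] -> ['c', 'a', 'e']
'c': index 0 in ['c', 'a', 'e'] -> ['c', 'a', 'e']
'e': index 2 in ['c', 'a', 'e'] -> ['e', 'c', 'a']


Output: [0, 1, 2, 0, 0, 2, 2, 0, 2]


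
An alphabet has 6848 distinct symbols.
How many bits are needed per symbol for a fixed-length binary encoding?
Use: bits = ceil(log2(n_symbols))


log2(6848) = 12.7415
Bracket: 2^12 = 4096 < 6848 <= 2^13 = 8192
So ceil(log2(6848)) = 13

bits = ceil(log2(6848)) = ceil(12.7415) = 13 bits


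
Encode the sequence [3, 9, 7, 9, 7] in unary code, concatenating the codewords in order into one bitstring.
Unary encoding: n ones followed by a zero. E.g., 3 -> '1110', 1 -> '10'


Encode each number as n ones followed by a terminating 0:
  3 -> 1110 (4 bits)
  9 -> 1111111110 (10 bits)
  7 -> 11111110 (8 bits)
  9 -> 1111111110 (10 bits)
  7 -> 11111110 (8 bits)
Total length = 4 + 10 + 8 + 10 + 8 = 40 bits.

Unary([3, 9, 7, 9, 7]) = 1110111111111011111110111111111011111110 (40 bits)


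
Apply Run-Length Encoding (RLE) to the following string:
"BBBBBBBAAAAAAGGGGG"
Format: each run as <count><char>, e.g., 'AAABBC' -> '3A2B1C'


Scanning runs left to right:
  i=0: run of 'B' x 7 -> '7B'
  i=7: run of 'A' x 6 -> '6A'
  i=13: run of 'G' x 5 -> '5G'

RLE = 7B6A5G


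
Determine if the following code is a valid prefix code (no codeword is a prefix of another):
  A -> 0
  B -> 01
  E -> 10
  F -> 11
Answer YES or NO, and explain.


Checking each pair (does one codeword prefix another?):
  A='0' vs B='01': prefix -- VIOLATION

NO -- this is NOT a valid prefix code. A (0) is a prefix of B (01).


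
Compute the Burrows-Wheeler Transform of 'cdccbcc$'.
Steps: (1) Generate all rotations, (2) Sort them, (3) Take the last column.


Rotations (sorted):
  0: $cdccbcc -> last char: c
  1: bcc$cdcc -> last char: c
  2: c$cdccbc -> last char: c
  3: cbcc$cdc -> last char: c
  4: cc$cdccb -> last char: b
  5: ccbcc$cd -> last char: d
  6: cdccbcc$ -> last char: $
  7: dccbcc$c -> last char: c


BWT = ccccbd$c


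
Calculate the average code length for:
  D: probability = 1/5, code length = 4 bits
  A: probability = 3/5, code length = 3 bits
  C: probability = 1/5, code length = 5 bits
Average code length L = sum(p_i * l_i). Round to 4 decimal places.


Weighted contributions p_i * l_i:
  D: (1/5) * 4 = 4/5
  A: (3/5) * 3 = 9/5
  C: (1/5) * 5 = 5/5
Sum = (4 + 9 + 5)/5 = 18/5

L = 18/5 = 3.6000 bits/symbol


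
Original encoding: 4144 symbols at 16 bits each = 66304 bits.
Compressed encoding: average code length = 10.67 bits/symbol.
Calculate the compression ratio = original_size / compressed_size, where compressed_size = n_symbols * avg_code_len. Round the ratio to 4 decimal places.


original_size = n_symbols * orig_bits = 4144 * 16 = 66304 bits
compressed_size = n_symbols * avg_code_len = 4144 * 10.67 = 44216.48 bits
ratio = original_size / compressed_size = 66304 / 44216.48 = 1.4995

Compression ratio = 1.4995


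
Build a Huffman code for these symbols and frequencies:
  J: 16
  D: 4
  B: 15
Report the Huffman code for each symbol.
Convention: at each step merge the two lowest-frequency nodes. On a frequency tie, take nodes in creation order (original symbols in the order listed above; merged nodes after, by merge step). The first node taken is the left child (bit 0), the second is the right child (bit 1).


Huffman tree construction:
Step 1: Merge D(4) + B(15) = 19
Step 2: Merge J(16) + (D+B)(19) = 35
Read each symbol's code off the tree from the root (left child = 0, right child = 1).

Codes:
  J: 0 (length 1)
  D: 10 (length 2)
  B: 11 (length 2)
Average code length: 54/35 = 1.5429 bits/symbol


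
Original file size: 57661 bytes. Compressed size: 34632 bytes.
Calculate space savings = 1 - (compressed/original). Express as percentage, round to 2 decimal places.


ratio = compressed/original = 34632/57661 = 0.600614
savings = 1 - ratio = 1 - 0.600614 = 0.399386
as a percentage: 0.399386 * 100 = 39.94%

Space savings = 1 - 34632/57661 = 39.94%


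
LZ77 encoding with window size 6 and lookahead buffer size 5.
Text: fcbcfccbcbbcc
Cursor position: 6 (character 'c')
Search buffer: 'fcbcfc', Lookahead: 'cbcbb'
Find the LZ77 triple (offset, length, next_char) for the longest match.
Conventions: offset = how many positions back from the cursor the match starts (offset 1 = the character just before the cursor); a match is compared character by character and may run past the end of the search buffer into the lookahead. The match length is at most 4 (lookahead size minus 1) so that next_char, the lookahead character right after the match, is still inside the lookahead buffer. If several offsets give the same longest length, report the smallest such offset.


Try each offset into the search buffer:
  offset=1 (pos 5, char 'c'): match length 1
  offset=2 (pos 4, char 'f'): match length 0
  offset=3 (pos 3, char 'c'): match length 1
  offset=4 (pos 2, char 'b'): match length 0
  offset=5 (pos 1, char 'c'): match length 3
  offset=6 (pos 0, char 'f'): match length 0
Longest match has length 3 at offset 5.
next_char = character at position 6 + 3 = 9 -> 'b'

Best match: offset=5, length=3 (matching 'cbc' starting at position 1)
LZ77 triple: (5, 3, 'b')


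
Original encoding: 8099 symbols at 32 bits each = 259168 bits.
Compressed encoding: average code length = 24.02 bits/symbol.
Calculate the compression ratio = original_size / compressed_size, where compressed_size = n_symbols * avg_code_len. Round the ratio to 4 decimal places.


original_size = n_symbols * orig_bits = 8099 * 32 = 259168 bits
compressed_size = n_symbols * avg_code_len = 8099 * 24.02 = 194537.98 bits
ratio = original_size / compressed_size = 259168 / 194537.98 = 1.3322

Compression ratio = 1.3322


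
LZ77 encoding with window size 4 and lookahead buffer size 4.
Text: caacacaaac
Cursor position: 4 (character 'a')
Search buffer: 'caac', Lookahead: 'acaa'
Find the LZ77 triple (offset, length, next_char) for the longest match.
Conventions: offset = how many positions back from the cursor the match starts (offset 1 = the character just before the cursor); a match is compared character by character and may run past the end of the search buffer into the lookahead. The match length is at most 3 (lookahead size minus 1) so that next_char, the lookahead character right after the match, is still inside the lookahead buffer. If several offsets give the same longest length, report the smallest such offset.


Try each offset into the search buffer:
  offset=1 (pos 3, char 'c'): match length 0
  offset=2 (pos 2, char 'a'): match length 3
  offset=3 (pos 1, char 'a'): match length 1
  offset=4 (pos 0, char 'c'): match length 0
Longest match has length 3 at offset 2.
next_char = character at position 4 + 3 = 7 -> 'a'

Best match: offset=2, length=3 (matching 'aca' starting at position 2)
LZ77 triple: (2, 3, 'a')


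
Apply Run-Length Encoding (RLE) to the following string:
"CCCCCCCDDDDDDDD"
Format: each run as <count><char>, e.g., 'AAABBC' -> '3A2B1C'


Scanning runs left to right:
  i=0: run of 'C' x 7 -> '7C'
  i=7: run of 'D' x 8 -> '8D'

RLE = 7C8D


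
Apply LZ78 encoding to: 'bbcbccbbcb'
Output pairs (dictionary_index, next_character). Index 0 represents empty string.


LZ78 encoding steps:
Dictionary: {0: ''}
Step 1: w='' (idx 0), next='b' -> output (0, 'b'), add 'b' as idx 1
Step 2: w='b' (idx 1), next='c' -> output (1, 'c'), add 'bc' as idx 2
Step 3: w='bc' (idx 2), next='c' -> output (2, 'c'), add 'bcc' as idx 3
Step 4: w='b' (idx 1), next='b' -> output (1, 'b'), add 'bb' as idx 4
Step 5: w='' (idx 0), next='c' -> output (0, 'c'), add 'c' as idx 5
Step 6: w='b' (idx 1), end of input -> output (1, '')


Encoded: [(0, 'b'), (1, 'c'), (2, 'c'), (1, 'b'), (0, 'c'), (1, '')]


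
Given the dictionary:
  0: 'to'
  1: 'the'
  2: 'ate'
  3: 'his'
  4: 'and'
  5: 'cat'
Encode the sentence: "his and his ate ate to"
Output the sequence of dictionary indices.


Look up each word in the dictionary:
  'his' -> 3
  'and' -> 4
  'his' -> 3
  'ate' -> 2
  'ate' -> 2
  'to' -> 0

Encoded: [3, 4, 3, 2, 2, 0]


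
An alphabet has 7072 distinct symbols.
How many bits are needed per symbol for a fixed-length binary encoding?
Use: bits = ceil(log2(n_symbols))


log2(7072) = 12.7879
Bracket: 2^12 = 4096 < 7072 <= 2^13 = 8192
So ceil(log2(7072)) = 13

bits = ceil(log2(7072)) = ceil(12.7879) = 13 bits


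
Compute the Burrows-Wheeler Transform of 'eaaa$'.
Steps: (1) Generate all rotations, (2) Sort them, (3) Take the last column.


Rotations (sorted):
  0: $eaaa -> last char: a
  1: a$eaa -> last char: a
  2: aa$ea -> last char: a
  3: aaa$e -> last char: e
  4: eaaa$ -> last char: $


BWT = aaae$


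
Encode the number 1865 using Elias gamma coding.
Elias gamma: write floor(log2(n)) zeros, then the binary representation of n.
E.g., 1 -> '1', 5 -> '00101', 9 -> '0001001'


num_bits = floor(log2(1865)) + 1 = 11
leading_zeros = num_bits - 1 = 10
binary(1865) = 11101001001

Elias gamma(1865) = '0000000000' + '11101001001' = 000000000011101001001 (21 bits)
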